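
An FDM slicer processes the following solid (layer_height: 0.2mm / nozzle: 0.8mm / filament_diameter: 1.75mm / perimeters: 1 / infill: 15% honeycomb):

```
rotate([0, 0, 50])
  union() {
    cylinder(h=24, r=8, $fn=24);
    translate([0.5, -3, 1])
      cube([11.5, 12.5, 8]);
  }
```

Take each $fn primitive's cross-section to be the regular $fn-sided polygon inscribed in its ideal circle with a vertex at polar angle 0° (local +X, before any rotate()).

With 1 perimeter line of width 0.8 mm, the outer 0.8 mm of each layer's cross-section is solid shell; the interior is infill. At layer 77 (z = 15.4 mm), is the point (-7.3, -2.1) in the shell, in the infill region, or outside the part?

shell

At z = 15.4 mm: the r=8 cylinder contributes a regular 24-gon of circumradius 8; the cube at (0.5, -3) is not intersected at this z (z outside [1, 9]); Taking the union: only the r=8 cylinder is present, so the union is just that shape — 1 connected region; (rotated 50° about Z; rotation is an isometry so areas/perimeters/island counts are preserved). Overall, the cross-section is a single solid region. Undo the 50° rotation: the query point maps to (-6.301, 4.242) in the un-rotated model frame. The nearest boundary edge runs (-5.66, 5.66)→(-6.93, 4.00); distance from the point to it = 0.35 mm. The point is inside the cross-section, 0.35 mm from the nearest boundary — within the 0.8 mm shell band (1 × 0.8).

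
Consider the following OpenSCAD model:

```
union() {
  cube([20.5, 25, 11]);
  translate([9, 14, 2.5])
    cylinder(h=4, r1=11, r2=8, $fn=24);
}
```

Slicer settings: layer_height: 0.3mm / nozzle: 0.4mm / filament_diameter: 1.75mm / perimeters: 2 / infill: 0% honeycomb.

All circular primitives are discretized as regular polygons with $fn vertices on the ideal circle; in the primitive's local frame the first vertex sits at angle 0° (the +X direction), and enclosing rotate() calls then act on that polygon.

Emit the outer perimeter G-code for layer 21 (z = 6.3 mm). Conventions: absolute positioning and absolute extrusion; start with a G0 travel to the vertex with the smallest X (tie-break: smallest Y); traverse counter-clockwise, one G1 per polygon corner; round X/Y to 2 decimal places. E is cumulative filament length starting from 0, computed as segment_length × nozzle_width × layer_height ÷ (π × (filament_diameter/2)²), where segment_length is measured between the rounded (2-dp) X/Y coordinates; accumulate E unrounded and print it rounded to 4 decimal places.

At z = 6.3 mm: the cube (footprint 20.5×25) is included at this height; the cone at (9, 14) (r1=11→r2=8) has section circumradius 8.150 here — a regular 24-gon; Combining (union): the cone at (9, 14) lies entirely inside the 20.5×25 cube, so the union is just the 20.5×25 cube — 1 connected region. The outline is a single polygon with 4 vertices. Extrusion per mm of travel: 0.4 × 0.3 / (π × 0.875²) = 0.049890. Accumulating E over each segment gives final E = 4.5400.

G0 X0.00 Y0.00 Z6.30
G1 X20.50 Y0.00 E1.0227
G1 X20.50 Y25.00 E2.2700
G1 X0.00 Y25.00 E3.2928
G1 X0.00 Y0.00 E4.5400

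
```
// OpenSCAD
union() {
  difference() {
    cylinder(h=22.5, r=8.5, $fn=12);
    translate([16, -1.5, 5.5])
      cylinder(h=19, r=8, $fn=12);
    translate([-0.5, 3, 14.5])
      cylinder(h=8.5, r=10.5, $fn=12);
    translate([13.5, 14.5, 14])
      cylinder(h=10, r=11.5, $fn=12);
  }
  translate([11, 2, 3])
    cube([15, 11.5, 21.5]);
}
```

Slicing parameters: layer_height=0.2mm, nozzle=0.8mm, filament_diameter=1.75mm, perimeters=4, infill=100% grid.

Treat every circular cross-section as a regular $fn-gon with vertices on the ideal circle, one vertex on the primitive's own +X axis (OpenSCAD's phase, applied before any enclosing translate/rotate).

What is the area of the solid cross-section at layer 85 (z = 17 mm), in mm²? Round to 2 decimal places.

184.17 mm²

At z = 17 mm: the r=8.5 cylinder gives a regular 12-gon of circumradius 8.5 (constant along its height) (area = (12/2)·8.500²·sin(360°/12) = 216.75 mm²); the r=8 cylinder at (16, -1.5) gives a regular 12-gon of circumradius 8 (constant along its height) (area = (12/2)·8.000²·sin(360°/12) = 192.00 mm²); the cylinder at (-0.5, 3): section is a regular 12-gon, circumradius r=10.5 (area = (12/2)·10.500²·sin(360°/12) = 330.75 mm²); the cylinder at (13.5, 14.5): section is a regular 12-gon, circumradius r=11.5 (area = (12/2)·11.500²·sin(360°/12) = 396.75 mm²); After the difference (first − rest): starting from the r=8.5 cylinder (216.75 mm²), the r=8 cylinder at (16, -1.5) partially overlaps it — only the 0.17 mm² overlap (of its 192.00 mm²) is removed, clipping the outline; the r=10.5 cylinder at (-0.5, 3) partially overlaps it — only the 204.92 mm² overlap (of its 330.75 mm²) is removed, clipping the outline; the r=11.5 cylinder at (13.5, 14.5) misses the remaining region (no effect) — area = 11.67 mm²; the cube at (11, 2) (footprint 15×11.5) is included at this height (area 172.50 mm²); Merging all regions: the 2 present regions are separate (no shared area or edge), so areas and boundary lengths simply add and each stays a separate island — area = 184.17 mm². Overall, the cross-section has 2 separate islands. Net area = 184.17 mm².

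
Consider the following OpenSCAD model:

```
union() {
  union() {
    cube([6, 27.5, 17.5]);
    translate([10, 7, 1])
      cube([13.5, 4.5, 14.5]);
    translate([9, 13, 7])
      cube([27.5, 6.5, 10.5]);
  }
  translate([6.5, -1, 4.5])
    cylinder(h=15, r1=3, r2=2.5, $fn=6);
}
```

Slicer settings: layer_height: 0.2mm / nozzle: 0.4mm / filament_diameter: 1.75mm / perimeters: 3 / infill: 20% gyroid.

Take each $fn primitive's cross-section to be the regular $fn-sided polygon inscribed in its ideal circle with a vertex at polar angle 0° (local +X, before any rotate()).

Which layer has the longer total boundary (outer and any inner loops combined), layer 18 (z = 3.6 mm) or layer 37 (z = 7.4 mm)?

layer 37 (z = 7.4 mm)

Layer 18 (z = 3.6): the cube (footprint 6×27.5) is included at this height (perimeter 67.00 mm); the 13.5×4.5 cube at (10, 7) contributes its full rectangle (perimeter 36.00 mm); the cube at (9, 13) does not reach this height (z outside [7, 17.5]); Merging all regions: the 2 present regions are separate (no shared area or edge), so areas and boundary lengths simply add and each stays a separate island — boundary = 103.00 mm; the cone at (6.5, -1) does not reach this height (z outside [4.5, 19.5]); Taking the union: only that combined region is present, so the union is just that shape — boundary = 103.00 mm. So its perimeter = 103.00 mm. Layer 37 (z = 7.4): the cube (footprint 6×27.5) is included at this height (perimeter 67.00 mm); the cube at (10, 7) (footprint 13.5×4.5) is included at this height (perimeter 36.00 mm); the 27.5×6.5 cube at (9, 13) contributes its full rectangle (perimeter 68.00 mm); Combining (union): the 3 present regions are separate (no shared area or edge), so areas and boundary lengths simply add and each stays a separate island — boundary = 171.00 mm; the cone at (6.5, -1) contributes a regular 6-gon of circumradius 2.903 (interpolated between r1=3 and r2=2.5 at t=0.193) (perimeter = 2·6·2.903·sin(180°/6) = 17.42 mm); Merging all regions: the regions partially overlap (shared area 2.10 mm²), so the edge portions inside another operand are dropped and the merged outline is re-measured after clipping — boundary = 182.38 mm. So its perimeter = 182.38 mm. Layer 37 is larger (182.38 vs 103.00 mm).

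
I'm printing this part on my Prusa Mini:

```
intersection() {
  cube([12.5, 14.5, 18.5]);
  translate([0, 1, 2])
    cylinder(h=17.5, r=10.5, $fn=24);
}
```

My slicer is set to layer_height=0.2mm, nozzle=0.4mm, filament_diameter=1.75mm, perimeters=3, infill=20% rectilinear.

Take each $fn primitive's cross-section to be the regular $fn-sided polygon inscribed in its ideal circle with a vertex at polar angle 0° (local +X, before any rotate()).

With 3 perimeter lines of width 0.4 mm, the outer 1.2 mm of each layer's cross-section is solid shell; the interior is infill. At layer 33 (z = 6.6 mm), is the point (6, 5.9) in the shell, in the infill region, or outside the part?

infill

At z = 6.6 mm: the cube (footprint 12.5×14.5) is included at this height; the r=10.5 cylinder at (0, 1) gives a regular 24-gon of circumradius 10.5 (constant along its height); Taking the intersection: the r=10.5 cylinder at (0, 1) partially overlaps the 12.5×14.5 cube; clipping to the common part keeps 96.04 mm² — 1 connected region. Overall, the cross-section is a single solid region. The nearest boundary edge runs (7.42, 8.42)→(9.09, 6.25); distance from the point to it = 2.67 mm. The point is inside the cross-section and 2.67 mm from the nearest boundary — more than the 1.2 mm shell width (3 × 0.4), so it's in the infill interior.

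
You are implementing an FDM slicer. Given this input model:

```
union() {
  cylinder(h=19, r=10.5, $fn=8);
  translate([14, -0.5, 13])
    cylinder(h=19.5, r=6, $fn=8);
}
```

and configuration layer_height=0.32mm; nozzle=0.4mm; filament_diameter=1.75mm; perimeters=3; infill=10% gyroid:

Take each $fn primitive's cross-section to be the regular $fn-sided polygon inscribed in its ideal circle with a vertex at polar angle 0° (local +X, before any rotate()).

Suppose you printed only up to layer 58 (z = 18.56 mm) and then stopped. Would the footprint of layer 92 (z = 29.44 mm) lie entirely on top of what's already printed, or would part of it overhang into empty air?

Compare the two slices. At z = 18.56: the cylinder: section is a regular 8-gon, circumradius r=10.5 (area = (8/2)·10.500²·sin(360°/8) = 311.83 mm²); the r=6 cylinder at (14, -0.5) contributes a regular 8-gon of circumradius 6 (area = (8/2)·6.000²·sin(360°/8) = 101.82 mm²); Merging all regions: the regions partially overlap — summed areas 413.66 mm² minus the doubly-counted overlap 7.49 mm² gives 406.16 mm² — area = 406.16 mm². At z = 29.44: the cylinder is absent (z outside [0, 19]); the r=6 cylinder at (14, -0.5) gives a regular 8-gon of circumradius 6 (constant along its height) (area = (8/2)·6.000²·sin(360°/8) = 101.82 mm²); Merging all regions: only the r=6 cylinder at (14, -0.5) is present, so the union is just that shape — area = 101.82 mm². Checking containment: the cross-section at z = 29.44 is a subset of the cross-section at z = 18.56.

entirely on top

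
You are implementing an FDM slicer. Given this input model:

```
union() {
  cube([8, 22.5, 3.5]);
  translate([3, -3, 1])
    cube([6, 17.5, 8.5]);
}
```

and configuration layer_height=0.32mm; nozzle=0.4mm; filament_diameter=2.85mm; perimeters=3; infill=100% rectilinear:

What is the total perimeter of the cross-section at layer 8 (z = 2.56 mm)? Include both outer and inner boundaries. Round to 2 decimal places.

At z = 2.56 mm: the 8×22.5 cube contributes its full rectangle (perimeter 61.00 mm); the cube at (3, -3) is present — its section is the full 6×17.5 rectangle (perimeter 47.00 mm); Combining (union): the regions partially overlap (shared area 72.50 mm²), so the edge portions inside another operand are dropped and the merged outline is re-measured after clipping — boundary = 69.00 mm. Overall, the cross-section is a single solid region. Total boundary length (outer) = 69.00 mm.

69.00 mm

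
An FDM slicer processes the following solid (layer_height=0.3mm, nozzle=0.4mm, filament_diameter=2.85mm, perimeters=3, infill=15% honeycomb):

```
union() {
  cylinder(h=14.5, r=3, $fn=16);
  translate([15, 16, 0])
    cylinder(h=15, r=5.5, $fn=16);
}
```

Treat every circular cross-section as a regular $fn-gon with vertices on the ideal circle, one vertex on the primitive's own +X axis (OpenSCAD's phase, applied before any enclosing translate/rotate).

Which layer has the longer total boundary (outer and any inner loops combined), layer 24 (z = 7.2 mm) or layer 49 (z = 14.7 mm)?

Layer 24 (z = 7.2): the cylinder: section is a regular 16-gon, circumradius r=3 (perimeter = 2·16·3.000·sin(180°/16) = 18.73 mm); the r=5.5 cylinder at (15, 16) gives a regular 16-gon of circumradius 5.5 (constant along its height) (perimeter = 2·16·5.500·sin(180°/16) = 34.34 mm); Taking the union: the 2 present regions are separate (no shared area or edge), so areas and boundary lengths simply add and each stays a separate island — boundary = 53.06 mm. So its perimeter = 53.06 mm. Layer 49 (z = 14.7): the cylinder is absent (z outside [0, 14.5]); the r=5.5 cylinder at (15, 16) contributes a regular 16-gon of circumradius 5.5 (perimeter = 2·16·5.500·sin(180°/16) = 34.34 mm); Combining (union): only the r=5.5 cylinder at (15, 16) is present, so the union is just that shape — boundary = 34.34 mm. So its perimeter = 34.34 mm. Layer 24 is larger (53.06 vs 34.34 mm).

layer 24 (z = 7.2 mm)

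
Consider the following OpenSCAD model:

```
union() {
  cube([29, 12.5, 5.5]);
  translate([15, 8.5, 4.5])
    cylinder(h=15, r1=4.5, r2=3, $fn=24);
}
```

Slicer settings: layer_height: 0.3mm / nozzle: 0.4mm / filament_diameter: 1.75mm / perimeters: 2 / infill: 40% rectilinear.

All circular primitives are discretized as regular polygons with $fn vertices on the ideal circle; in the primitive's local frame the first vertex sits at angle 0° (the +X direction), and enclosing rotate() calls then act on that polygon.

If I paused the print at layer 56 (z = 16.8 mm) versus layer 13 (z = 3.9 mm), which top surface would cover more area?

Layer 56 (z = 16.8): the cube does not reach this height (z outside [0, 5.5]); the cone at (15, 8.5): at t=0.820 of its height the radius interpolates to r₁+(r₂−r₁)t = 3.270, giving a regular 24-gon of that circumradius (area = (24/2)·3.270²·sin(360°/24) = 33.21 mm²); Taking the union: only the cone at (15, 8.5) is present, so the union is just that shape — area = 33.21 mm². So its area = 33.21 mm². Layer 13 (z = 3.9): the 29×12.5 cube contributes its full rectangle (area 362.50 mm²); the cone at (15, 8.5) does not reach this height (z outside [4.5, 19.5]); Merging all regions: only the 29×12.5 cube is present, so the union is just that shape — area = 362.50 mm². So its area = 362.50 mm². Layer 13 is larger (362.50 vs 33.21 mm²).

layer 13 (z = 3.9 mm)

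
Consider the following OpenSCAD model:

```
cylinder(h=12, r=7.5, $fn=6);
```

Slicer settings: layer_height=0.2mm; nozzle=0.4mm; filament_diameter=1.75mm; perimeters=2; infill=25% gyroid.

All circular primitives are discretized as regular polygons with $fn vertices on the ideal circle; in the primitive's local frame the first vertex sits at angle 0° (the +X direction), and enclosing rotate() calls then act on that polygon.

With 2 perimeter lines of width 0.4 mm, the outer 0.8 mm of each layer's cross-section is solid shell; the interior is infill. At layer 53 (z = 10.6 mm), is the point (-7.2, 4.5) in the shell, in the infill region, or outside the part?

outside

At z = 10.6 mm: the r=7.5 cylinder gives a regular 6-gon of circumradius 7.5 (constant along its height). Overall, the cross-section is a single solid region. The nearest boundary edge runs (-3.75, 6.50)→(-7.50, 0.00); distance from the point to it = 1.99 mm. The point is not inside any of the regions above, so it lies outside the cross-section (1.99 mm from the nearest boundary).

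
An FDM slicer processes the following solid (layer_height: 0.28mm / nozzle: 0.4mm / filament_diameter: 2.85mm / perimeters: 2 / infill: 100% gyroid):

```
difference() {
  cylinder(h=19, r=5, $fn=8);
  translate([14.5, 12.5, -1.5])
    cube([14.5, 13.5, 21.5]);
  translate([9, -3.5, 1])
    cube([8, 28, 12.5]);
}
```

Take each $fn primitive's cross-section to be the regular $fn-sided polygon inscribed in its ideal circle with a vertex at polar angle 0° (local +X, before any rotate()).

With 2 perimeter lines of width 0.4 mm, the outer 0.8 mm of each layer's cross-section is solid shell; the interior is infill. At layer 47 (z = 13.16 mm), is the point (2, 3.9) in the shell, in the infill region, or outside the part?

shell

At z = 13.16 mm: the cylinder: section is a regular 8-gon, circumradius r=5; the cube at (14.5, 12.5) (footprint 14.5×13.5) is included at this height; the cube at (9, -3.5) is present — its section is the full 8×28 rectangle; Subtracting the remaining from the first: starting from the r=5 cylinder, the 14.5×13.5 cube at (14.5, 12.5) misses the remaining region (no effect); the 8×28 cube at (9, -3.5) misses the remaining region (no effect) — 1 connected region. Overall, the cross-section is a single solid region. The nearest boundary edge runs (0.00, 5.00)→(3.54, 3.54); distance from the point to it = 0.25 mm. The point is inside the cross-section, 0.25 mm from the nearest boundary — within the 0.8 mm shell band (2 × 0.4).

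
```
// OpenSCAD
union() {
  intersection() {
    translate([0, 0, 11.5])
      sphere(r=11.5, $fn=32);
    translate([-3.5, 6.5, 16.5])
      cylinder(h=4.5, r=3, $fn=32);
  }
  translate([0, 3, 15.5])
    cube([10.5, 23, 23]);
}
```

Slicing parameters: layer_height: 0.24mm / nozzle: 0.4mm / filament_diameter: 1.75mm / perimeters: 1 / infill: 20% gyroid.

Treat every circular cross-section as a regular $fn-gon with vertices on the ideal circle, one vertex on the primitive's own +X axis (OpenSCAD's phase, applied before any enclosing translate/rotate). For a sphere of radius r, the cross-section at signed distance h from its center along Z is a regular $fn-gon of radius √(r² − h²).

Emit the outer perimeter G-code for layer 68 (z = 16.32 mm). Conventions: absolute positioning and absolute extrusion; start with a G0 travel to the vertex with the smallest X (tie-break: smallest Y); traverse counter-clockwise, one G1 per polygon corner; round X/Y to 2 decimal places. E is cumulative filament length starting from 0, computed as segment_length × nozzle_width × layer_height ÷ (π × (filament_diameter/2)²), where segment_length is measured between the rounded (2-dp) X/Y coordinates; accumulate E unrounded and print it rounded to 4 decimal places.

At z = 16.32 mm: the r=11.5 sphere contributes a regular 32-gon of circumradius √(11.5²−4.82²) = 10.441; the cylinder at (-3.5, 6.5) is absent (z outside [16.5, 21]); Taking the intersection: at least one operand is absent at this height, so nothing remains; the 10.5×23 cube at (0, 3) contributes its full rectangle; Taking the union: only the 10.5×23 cube at (0, 3) is present, so the union is just that shape — 1 connected region. The outline is a single polygon with 4 vertices. Extrusion per mm of travel: 0.4 × 0.24 / (π × 0.875²) = 0.039912. Accumulating E over each segment gives final E = 2.6741.

G0 X0.00 Y3.00 Z16.32
G1 X10.50 Y3.00 E0.4191
G1 X10.50 Y26.00 E1.3371
G1 X0.00 Y26.00 E1.7561
G1 X0.00 Y3.00 E2.6741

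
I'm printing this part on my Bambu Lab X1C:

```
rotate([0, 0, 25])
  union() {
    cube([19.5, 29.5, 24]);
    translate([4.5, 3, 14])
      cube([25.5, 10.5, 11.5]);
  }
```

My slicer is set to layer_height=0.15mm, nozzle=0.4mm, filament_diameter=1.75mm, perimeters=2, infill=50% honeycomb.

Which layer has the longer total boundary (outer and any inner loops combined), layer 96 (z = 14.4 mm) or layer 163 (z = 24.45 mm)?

layer 96 (z = 14.4 mm)

Layer 96 (z = 14.4): the 19.5×29.5 cube contributes its full rectangle (perimeter 98.00 mm); the cube at (4.5, 3) is present — its section is the full 25.5×10.5 rectangle (perimeter 72.00 mm); Combining (union): the regions partially overlap (shared area 157.50 mm²), so the edge portions inside another operand are dropped and the merged outline is re-measured after clipping — boundary = 119.00 mm; (rotated 25° about Z; rotation is an isometry so areas/perimeters/island counts are preserved). So its perimeter = 119.00 mm. Layer 163 (z = 24.45): the cube is absent (z outside [0, 24]); the 25.5×10.5 cube at (4.5, 3) contributes its full rectangle (perimeter 72.00 mm); Taking the union: only the 25.5×10.5 cube at (4.5, 3) is present, so the union is just that shape — boundary = 72.00 mm; (whole slice rotated 25° about Z — lengths, areas and connectivity unchanged). So its perimeter = 72.00 mm. Layer 96 is larger (119.00 vs 72.00 mm).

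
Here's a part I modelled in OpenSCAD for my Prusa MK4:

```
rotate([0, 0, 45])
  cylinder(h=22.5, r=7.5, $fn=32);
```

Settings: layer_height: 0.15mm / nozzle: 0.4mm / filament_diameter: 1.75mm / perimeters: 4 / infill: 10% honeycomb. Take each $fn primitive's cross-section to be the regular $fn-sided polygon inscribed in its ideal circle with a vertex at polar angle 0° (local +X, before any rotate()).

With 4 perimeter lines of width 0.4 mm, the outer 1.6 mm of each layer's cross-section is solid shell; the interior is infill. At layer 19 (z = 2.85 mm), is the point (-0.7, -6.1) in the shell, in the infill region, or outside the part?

At z = 2.85 mm: the cylinder: section is a regular 32-gon, circumradius r=7.5; (whole slice rotated 45° about Z — lengths, areas and connectivity unchanged). Overall, the cross-section is a single solid region. Undo the 45° rotation: the query point maps to (-4.808, -3.818) in the un-rotated model frame. The nearest boundary edge runs (-6.24, -4.17)→(-5.30, -5.30); distance from the point to it = 1.32 mm. The point is inside the cross-section, 1.32 mm from the nearest boundary — within the 1.6 mm shell band (4 × 0.4).

shell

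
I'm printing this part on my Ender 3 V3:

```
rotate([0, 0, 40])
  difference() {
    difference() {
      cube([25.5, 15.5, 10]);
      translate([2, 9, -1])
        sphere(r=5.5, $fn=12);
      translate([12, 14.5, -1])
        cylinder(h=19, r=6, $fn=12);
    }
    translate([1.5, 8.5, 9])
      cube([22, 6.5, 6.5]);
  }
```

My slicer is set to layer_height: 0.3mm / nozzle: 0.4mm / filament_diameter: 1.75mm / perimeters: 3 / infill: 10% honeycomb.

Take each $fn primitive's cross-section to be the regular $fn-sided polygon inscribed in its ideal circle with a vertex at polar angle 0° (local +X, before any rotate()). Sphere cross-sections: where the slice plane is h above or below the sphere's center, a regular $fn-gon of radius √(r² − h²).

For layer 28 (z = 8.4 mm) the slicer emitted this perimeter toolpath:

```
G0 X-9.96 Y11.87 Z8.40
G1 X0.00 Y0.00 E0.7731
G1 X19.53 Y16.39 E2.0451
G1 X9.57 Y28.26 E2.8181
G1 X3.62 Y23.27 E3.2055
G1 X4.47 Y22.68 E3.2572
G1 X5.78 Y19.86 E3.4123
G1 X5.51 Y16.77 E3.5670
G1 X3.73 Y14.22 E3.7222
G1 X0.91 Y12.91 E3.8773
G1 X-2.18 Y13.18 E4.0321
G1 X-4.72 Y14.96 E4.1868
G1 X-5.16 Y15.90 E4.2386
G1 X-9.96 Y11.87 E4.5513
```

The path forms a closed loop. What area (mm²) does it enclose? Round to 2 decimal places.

329.37 mm²

Apply the shoelace formula to the sequence of (X, Y) vertices; enclosed area = 329.37 mm².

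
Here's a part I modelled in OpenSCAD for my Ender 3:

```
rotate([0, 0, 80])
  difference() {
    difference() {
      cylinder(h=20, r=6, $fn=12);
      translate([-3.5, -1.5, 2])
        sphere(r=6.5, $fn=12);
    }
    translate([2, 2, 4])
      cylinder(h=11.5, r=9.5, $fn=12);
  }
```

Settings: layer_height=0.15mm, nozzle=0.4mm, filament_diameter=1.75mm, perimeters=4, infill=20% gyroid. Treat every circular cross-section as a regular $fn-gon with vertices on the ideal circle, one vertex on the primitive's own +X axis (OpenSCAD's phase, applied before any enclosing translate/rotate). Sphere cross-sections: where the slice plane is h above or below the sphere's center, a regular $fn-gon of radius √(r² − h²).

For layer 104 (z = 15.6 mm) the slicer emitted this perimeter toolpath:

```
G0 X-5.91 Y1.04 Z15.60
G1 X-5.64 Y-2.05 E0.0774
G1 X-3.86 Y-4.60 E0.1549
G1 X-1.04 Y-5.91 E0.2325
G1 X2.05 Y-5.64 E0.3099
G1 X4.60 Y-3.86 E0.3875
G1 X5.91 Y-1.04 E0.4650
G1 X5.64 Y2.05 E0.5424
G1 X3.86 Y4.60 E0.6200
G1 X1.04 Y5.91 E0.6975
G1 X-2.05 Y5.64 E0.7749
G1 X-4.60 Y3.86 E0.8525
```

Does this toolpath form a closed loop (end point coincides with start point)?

no

Start point (G0): (-5.91, 1.04). End point (last G1): the path does not return to the start — open.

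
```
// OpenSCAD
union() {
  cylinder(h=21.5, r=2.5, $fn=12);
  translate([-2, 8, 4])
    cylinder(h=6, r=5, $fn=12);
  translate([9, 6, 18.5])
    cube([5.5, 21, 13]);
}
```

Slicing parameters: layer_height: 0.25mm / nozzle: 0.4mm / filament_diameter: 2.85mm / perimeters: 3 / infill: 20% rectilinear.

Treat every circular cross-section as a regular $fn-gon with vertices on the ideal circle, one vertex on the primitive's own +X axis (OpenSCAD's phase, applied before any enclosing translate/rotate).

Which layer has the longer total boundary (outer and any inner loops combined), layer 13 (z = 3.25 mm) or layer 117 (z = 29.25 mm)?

layer 117 (z = 29.25 mm)

Layer 13 (z = 3.25): the r=2.5 cylinder gives a regular 12-gon of circumradius 2.5 (constant along its height) (perimeter = 2·12·2.500·sin(180°/12) = 15.53 mm); the cylinder at (-2, 8) does not reach this height (z outside [4, 10]); the cube at (9, 6) does not reach this height (z outside [18.5, 31.5]); Taking the union: only the r=2.5 cylinder is present, so the union is just that shape — boundary = 15.53 mm. So its perimeter = 15.53 mm. Layer 117 (z = 29.25): the cylinder is absent (z outside [0, 21.5]); the cylinder at (-2, 8) does not reach this height (z outside [4, 10]); the 5.5×21 cube at (9, 6) contributes its full rectangle (perimeter 53.00 mm); Merging all regions: only the 5.5×21 cube at (9, 6) is present, so the union is just that shape — boundary = 53.00 mm. So its perimeter = 53.00 mm. Layer 117 is larger (53.00 vs 15.53 mm).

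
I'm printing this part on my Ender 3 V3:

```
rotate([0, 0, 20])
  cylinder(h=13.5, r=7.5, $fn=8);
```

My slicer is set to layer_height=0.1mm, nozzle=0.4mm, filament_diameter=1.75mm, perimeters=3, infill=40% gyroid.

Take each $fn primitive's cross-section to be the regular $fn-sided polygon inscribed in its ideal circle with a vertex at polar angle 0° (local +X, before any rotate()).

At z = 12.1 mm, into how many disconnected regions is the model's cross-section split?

At z = 12.1 mm: the cylinder: section is a regular 8-gon, circumradius r=7.5; (rotated 20° about Z; rotation is an isometry so areas/perimeters/island counts are preserved). The result has 1 disconnected region.

1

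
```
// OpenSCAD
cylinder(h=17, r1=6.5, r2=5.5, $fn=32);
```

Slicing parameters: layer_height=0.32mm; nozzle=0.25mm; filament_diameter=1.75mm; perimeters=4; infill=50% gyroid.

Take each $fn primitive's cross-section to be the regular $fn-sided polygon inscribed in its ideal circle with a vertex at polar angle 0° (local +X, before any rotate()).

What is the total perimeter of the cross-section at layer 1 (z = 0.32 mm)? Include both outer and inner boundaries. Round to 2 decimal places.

At z = 0.32 mm: the cone contributes a regular 32-gon of circumradius 6.481 (interpolated between r1=6.5 and r2=5.5 at t=0.019) (perimeter = 2·32·6.481·sin(180°/32) = 40.66 mm). Overall, the cross-section is a single solid region. Total boundary length (outer) = 40.66 mm.

40.66 mm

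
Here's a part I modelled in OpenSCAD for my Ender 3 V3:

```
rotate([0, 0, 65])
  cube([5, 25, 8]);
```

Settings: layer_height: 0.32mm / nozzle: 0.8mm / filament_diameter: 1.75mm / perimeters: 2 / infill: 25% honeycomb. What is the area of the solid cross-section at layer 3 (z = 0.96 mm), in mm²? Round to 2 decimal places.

At z = 0.96 mm: the cube (footprint 5×25) is included at this height (area 125.00 mm²); (whole slice rotated 65° about Z — lengths, areas and connectivity unchanged). Overall, the cross-section is a single solid region. Net area = 125.00 mm².

125.00 mm²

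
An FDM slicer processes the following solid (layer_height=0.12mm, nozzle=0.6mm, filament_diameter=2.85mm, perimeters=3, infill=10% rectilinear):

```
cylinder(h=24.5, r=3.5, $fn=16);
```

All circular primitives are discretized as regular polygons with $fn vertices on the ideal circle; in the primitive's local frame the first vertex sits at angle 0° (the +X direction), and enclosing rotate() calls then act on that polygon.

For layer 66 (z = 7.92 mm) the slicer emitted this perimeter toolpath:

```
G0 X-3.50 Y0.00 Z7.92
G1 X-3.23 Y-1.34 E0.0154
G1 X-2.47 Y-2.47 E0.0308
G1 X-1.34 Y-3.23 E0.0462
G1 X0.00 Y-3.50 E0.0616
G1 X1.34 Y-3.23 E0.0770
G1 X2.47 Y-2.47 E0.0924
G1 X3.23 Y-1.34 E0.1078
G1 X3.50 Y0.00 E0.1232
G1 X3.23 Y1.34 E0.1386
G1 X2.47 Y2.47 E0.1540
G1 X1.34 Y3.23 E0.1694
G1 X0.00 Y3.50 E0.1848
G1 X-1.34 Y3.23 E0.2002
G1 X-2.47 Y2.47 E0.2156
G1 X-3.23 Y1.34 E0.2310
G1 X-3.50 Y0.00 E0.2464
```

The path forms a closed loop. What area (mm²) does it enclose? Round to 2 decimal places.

37.43 mm²

Apply the shoelace formula to the sequence of (X, Y) vertices; enclosed area = 37.43 mm².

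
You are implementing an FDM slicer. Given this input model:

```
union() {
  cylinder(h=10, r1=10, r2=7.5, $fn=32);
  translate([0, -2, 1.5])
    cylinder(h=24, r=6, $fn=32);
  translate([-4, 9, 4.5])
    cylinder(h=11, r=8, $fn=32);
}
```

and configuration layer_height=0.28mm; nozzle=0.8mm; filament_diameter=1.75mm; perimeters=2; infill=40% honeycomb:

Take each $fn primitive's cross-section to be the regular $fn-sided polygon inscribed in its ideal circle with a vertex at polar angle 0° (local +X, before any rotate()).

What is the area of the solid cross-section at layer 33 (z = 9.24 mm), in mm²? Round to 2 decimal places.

At z = 9.24 mm: the cone: at t=0.924 of its height the radius interpolates to r₁+(r₂−r₁)t = 7.690, giving a regular 32-gon of that circumradius (area = (32/2)·7.690²·sin(360°/32) = 184.59 mm²); the r=6 cylinder at (0, -2) gives a regular 32-gon of circumradius 6 (constant along its height) (area = (32/2)·6.000²·sin(360°/32) = 112.37 mm²); the cylinder at (-4, 9): section is a regular 32-gon, circumradius r=8 (area = (32/2)·8.000²·sin(360°/32) = 199.77 mm²); Combining (union): the regions partially overlap — summed areas 496.73 mm² minus the doubly-counted overlap 159.71 mm² gives 337.03 mm² — area = 337.03 mm². Overall, the cross-section is a single solid region. Net area = 337.03 mm².

337.03 mm²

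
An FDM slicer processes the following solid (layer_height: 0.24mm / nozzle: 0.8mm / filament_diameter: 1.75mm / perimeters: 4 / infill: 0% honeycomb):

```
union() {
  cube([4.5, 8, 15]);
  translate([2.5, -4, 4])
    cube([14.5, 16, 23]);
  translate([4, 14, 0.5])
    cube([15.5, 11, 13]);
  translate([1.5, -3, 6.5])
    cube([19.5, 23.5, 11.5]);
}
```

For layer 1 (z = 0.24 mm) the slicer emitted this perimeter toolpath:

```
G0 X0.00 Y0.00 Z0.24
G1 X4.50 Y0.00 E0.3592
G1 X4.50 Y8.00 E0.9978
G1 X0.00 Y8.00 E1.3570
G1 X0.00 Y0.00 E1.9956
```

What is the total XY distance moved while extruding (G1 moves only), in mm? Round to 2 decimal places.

Sum the Euclidean lengths of each G1 segment: total = 25.00 mm.

25.00 mm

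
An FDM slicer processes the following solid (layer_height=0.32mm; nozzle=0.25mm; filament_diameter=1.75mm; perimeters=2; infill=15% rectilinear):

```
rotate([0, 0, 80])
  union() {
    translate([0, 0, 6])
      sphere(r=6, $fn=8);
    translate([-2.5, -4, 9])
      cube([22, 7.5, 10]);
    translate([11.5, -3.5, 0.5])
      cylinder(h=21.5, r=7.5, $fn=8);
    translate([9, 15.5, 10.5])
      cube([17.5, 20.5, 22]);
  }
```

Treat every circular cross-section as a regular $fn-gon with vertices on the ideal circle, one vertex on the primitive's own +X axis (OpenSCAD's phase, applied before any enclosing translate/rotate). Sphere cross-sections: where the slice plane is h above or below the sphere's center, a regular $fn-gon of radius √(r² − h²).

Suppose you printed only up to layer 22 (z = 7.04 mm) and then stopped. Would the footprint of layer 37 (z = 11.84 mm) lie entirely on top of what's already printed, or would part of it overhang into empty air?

part overhangs

Compare the two slices. At z = 7.04: the r=6 sphere slices to a regular 8-gon of circumradius 5.909 (√(r²−h²) with h=1.04 from center) (area = (8/2)·5.909²·sin(360°/8) = 98.76 mm²); the cube at (-2.5, -4) is not intersected at this z (z outside [9, 19]); the r=7.5 cylinder at (11.5, -3.5) gives a regular 8-gon of circumradius 7.5 (constant along its height) (area = (8/2)·7.500²·sin(360°/8) = 159.10 mm²); the cube at (9, 15.5) is not intersected at this z (z outside [10.5, 32.5]); Taking the union: the regions partially overlap — summed areas 257.86 mm² minus the doubly-counted overlap 1.86 mm² gives 256.00 mm² — area = 256.00 mm²; (rotated 80° about Z; rotation is an isometry so areas/perimeters/island counts are preserved). At z = 11.84: the sphere: section is a regular 8-gon, circumradius = √(r²−h²) = √(6²−5.84²) = 1.376 (area = (8/2)·1.376²·sin(360°/8) = 5.36 mm²); the 22×7.5 cube at (-2.5, -4) contributes its full rectangle (area 165.00 mm²); the r=7.5 cylinder at (11.5, -3.5) contributes a regular 8-gon of circumradius 7.5 (area = (8/2)·7.500²·sin(360°/8) = 159.10 mm²); the 17.5×20.5 cube at (9, 15.5) contributes its full rectangle (area 358.75 mm²); Combining (union): the regions partially overlap — summed areas 688.21 mm² minus the doubly-counted overlap 91.70 mm² gives 596.51 mm² — area = 596.51 mm²; (whole slice rotated 80° about Z — lengths, areas and connectivity unchanged). Checking containment: at z = 11.84 the cross-section extends beyond the z = 7.04 cross-section by about 382.05 mm².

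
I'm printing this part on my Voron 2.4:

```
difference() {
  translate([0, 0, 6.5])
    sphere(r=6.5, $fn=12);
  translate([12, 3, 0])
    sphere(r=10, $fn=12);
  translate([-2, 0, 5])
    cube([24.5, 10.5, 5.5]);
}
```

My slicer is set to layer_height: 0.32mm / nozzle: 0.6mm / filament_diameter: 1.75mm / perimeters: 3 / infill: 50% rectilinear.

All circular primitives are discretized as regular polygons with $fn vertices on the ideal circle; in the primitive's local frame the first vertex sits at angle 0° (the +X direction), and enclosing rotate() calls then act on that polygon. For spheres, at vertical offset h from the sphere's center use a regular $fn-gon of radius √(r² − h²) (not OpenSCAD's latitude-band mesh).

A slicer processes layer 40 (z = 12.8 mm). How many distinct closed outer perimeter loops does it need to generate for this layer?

1

At z = 12.8 mm: the sphere: section is a regular 12-gon, circumradius = √(r²−h²) = √(6.5²−6.3²) = 1.600; the sphere at (12, 3) is not intersected at this z (|z−center|=12.800 > r=10); the cube at (-2, 0) is not intersected at this z (z outside [5, 10.5]); Taking the first minus the rest: none of the subtracted shapes is present at this height, so the r=6.5 sphere is unchanged — 1 connected region. The result has 1 disconnected region.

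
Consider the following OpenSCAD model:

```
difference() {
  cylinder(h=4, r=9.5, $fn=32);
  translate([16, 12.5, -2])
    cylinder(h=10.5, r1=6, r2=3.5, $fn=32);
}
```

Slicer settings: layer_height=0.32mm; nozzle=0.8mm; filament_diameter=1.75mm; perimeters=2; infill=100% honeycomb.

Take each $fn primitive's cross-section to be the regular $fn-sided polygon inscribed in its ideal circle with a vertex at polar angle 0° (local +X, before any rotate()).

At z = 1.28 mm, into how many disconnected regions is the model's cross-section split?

At z = 1.28 mm: the cylinder: section is a regular 32-gon, circumradius r=9.5; the cone at (16, 12.5): at t=0.312 of its height the radius interpolates to r₁+(r₂−r₁)t = 5.219, giving a regular 32-gon of that circumradius; Taking the first minus the rest: starting from the r=9.5 cylinder, the cone at (16, 12.5) misses the remaining region (no effect) — 1 connected region. The result has 1 disconnected region.

1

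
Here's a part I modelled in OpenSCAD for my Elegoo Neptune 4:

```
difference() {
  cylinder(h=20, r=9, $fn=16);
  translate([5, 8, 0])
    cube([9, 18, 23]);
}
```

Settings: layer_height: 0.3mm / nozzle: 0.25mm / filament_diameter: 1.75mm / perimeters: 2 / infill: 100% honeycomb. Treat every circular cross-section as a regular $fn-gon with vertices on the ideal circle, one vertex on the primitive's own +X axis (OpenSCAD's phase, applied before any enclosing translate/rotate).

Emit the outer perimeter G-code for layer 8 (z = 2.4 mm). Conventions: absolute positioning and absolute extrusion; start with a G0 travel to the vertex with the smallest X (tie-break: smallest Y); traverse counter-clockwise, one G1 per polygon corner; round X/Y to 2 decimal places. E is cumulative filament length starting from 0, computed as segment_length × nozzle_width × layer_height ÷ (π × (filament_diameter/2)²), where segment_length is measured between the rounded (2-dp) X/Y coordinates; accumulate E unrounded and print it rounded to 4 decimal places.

G0 X-9.00 Y0.00 Z2.40
G1 X-8.31 Y-3.44 E0.1094
G1 X-6.36 Y-6.36 E0.2189
G1 X-3.44 Y-8.31 E0.3284
G1 X0.00 Y-9.00 E0.4378
G1 X3.44 Y-8.31 E0.5472
G1 X6.36 Y-6.36 E0.6567
G1 X8.31 Y-3.44 E0.7661
G1 X9.00 Y0.00 E0.8755
G1 X8.31 Y3.44 E0.9849
G1 X6.36 Y6.36 E1.0944
G1 X3.44 Y8.31 E1.2039
G1 X0.00 Y9.00 E1.3133
G1 X-3.44 Y8.31 E1.4227
G1 X-6.36 Y6.36 E1.5322
G1 X-8.31 Y3.44 E1.6417
G1 X-9.00 Y0.00 E1.7511

At z = 2.4 mm: the cylinder: section is a regular 16-gon, circumradius r=9; the cube at (5, 8) is present — its section is the full 9×18 rectangle; Taking the first minus the rest: starting from the r=9 cylinder, the 9×18 cube at (5, 8) misses the remaining region (no effect) — 1 connected region. The outline is a single polygon with 16 vertices. Extrusion per mm of travel: 0.25 × 0.3 / (π × 0.875²) = 0.031181. Accumulating E over each segment gives final E = 1.7511.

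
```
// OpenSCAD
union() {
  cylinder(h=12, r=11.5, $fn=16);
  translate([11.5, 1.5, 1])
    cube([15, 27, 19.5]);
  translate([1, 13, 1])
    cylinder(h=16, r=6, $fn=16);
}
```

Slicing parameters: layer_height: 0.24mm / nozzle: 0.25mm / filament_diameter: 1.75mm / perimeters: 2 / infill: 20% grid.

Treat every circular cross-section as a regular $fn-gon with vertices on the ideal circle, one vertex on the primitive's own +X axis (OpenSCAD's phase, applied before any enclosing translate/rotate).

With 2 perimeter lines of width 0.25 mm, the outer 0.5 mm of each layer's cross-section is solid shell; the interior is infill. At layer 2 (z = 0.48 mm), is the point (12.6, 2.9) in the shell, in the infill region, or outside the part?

At z = 0.48 mm: the r=11.5 cylinder contributes a regular 16-gon of circumradius 11.5; the cube at (11.5, 1.5) does not reach this height (z outside [1, 20.5]); the cylinder at (1, 13) is absent (z outside [1, 17]); Merging all regions: only the r=11.5 cylinder is present, so the union is just that shape — 1 connected region. Overall, the cross-section is a single solid region. The nearest boundary edge runs (11.50, 0.00)→(10.62, 4.40); distance from the point to it = 1.64 mm. The point is not inside any of the regions above, so it lies outside the cross-section (1.64 mm from the nearest boundary).

outside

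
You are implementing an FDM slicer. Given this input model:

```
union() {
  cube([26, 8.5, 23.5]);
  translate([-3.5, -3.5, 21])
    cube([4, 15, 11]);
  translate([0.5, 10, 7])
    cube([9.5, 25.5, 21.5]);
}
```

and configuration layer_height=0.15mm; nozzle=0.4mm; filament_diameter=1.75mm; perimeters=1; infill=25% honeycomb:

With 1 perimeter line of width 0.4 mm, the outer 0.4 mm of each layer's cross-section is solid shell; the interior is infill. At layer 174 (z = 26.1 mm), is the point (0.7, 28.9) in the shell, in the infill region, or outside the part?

At z = 26.1 mm: the cube does not reach this height (z outside [0, 23.5]); the cube at (-3.5, -3.5) is present — its section is the full 4×15 rectangle; the cube at (0.5, 10) is present — its section is the full 9.5×25.5 rectangle; Taking the union: the 2 present regions share edge segments without overlapping in area, so areas simply add but the touching pieces fuse into one outline (the shared edge portions become interior and drop out of the boundary) — 1 connected region. Overall, the cross-section is a single solid region. The nearest boundary edge runs (0.50, 11.50)→(0.50, 35.50); distance from the point to it = 0.20 mm. The point is inside the cross-section, 0.20 mm from the nearest boundary — within the 0.4 mm shell band (1 × 0.4).

shell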